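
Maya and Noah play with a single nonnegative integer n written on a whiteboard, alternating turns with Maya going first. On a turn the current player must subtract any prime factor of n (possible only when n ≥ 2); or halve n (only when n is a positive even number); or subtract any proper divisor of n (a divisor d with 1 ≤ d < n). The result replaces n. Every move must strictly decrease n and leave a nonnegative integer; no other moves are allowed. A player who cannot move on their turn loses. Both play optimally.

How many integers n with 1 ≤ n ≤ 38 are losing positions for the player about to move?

9

Use the standard recursion: the mover loses at a terminal position; elsewhere, the mover wins exactly when some move hands the opponent an L position.
n=0: no move → L
n=1: no move → L
n=2: can move to 0, which is L ⇒ W
n=3: can move to 0, which is L ⇒ W
n=4: moves to 2(W), 3(W); every one is W ⇒ L
n=5: can move to 0, which is L ⇒ W
n=6: can move to 4, which is L ⇒ W
n=7: can move to 0, which is L ⇒ W
n=8: can move to 4, which is L ⇒ W
n=9: moves to 6(W), 8(W); every one is W ⇒ L
n=10: can move to 9, which is L ⇒ W
n=11: can move to 0, which is L ⇒ W
n=12: can move to 9, which is L ⇒ W
n=13: can move to 0, which is L ⇒ W
n=14: moves to 7(W), 12(W), 13(W); every one is W ⇒ L
n=15: can move to 14, which is L ⇒ W
n=16: can move to 14, which is L ⇒ W
n=17: can move to 0, which is L ⇒ W
n=18: can move to 9, which is L ⇒ W
n=19: can move to 0, which is L ⇒ W
n=20: moves to 10(W), 15(W), 16(W), 18(W), 19(W); every one is W ⇒ L
n=21: can move to 14, which is L ⇒ W
n=22: can move to 20, which is L ⇒ W
n=23: can move to 0, which is L ⇒ W
n=24: can move to 20, which is L ⇒ W
n=25: can move to 20, which is L ⇒ W
n=26: moves to 13(W), 24(W), 25(W); every one is W ⇒ L
n=27: can move to 26, which is L ⇒ W
n=28: can move to 14, which is L ⇒ W
n=29: can move to 0, which is L ⇒ W
n=30: can move to 20, which is L ⇒ W
n=31: can move to 0, which is L ⇒ W
n=32: moves to 16(W), 24(W), 28(W), 30(W), 31(W); every one is W ⇒ L
n=33: can move to 32, which is L ⇒ W
n=34: can move to 32, which is L ⇒ W
n=35: moves to 28(W), 30(W), 34(W); every one is W ⇒ L
n=36: can move to 32, which is L ⇒ W
n=37: can move to 0, which is L ⇒ W
n=38: moves to 19(W), 36(W), 37(W); every one is W ⇒ L
L entries with 1 ≤ n ≤ 38 (n=0 is outside the asked range and is not counted): n = 1, 4, 9, 14, 20, 26, 32, 35, 38; that makes 9.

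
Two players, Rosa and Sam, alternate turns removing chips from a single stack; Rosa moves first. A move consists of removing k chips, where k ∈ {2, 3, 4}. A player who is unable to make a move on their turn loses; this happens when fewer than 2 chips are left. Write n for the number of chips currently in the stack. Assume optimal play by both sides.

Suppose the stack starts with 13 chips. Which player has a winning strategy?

Work bottom-up. With no move the player to move loses. Otherwise the position is W if at least one move leads to an L position for the opponent, and L if every move leads to a W.
n=0: no move → L
n=1: no move → L
n=2: W (go to 0, an L position)
n=3: W (go to 1, an L position)
n=4: W (go to 1, an L position)
n=5: W (go to 1, an L position)
n=6: L (options 4(W), 3(W), 2(W) are all W)
n=7: L (options 5(W), 4(W), 3(W) are all W)
n=8: W (go to 6, an L position)
n=9: W (go to 7, an L position)
n=10: W (go to 7, an L position)
n=11: W (go to 7, an L position)
n=12: L (options 10(W), 9(W), 8(W) are all W)
n=13: L (options 11(W), 10(W), 9(W) are all W)
The starting position 13 is L: whatever Rosa does, the opponent receives a W position.

Sam wins.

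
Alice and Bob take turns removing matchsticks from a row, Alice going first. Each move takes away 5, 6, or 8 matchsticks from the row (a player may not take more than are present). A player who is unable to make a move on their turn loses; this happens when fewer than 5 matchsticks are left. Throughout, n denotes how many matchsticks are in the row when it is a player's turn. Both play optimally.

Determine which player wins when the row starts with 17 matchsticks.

Bob wins.

Use the standard recursion: the mover loses at a terminal position; elsewhere, the mover wins exactly when some move hands the opponent an L position.
n=0: no move → L
n=1: no move → L
n=2: no move → L
n=3: no move → L
n=4: no move → L
n=5: W (go to 0, an L position)
n=6: W (go to 1, an L position)
n=7: W (go to 2, an L position)
n=8: W (go to 3, an L position)
n=9: W (go to 4, an L position)
n=10: W (go to 4, an L position)
n=11: W (go to 3, an L position)
n=12: W (go to 4, an L position)
n=13: L (options 8(W), 7(W), 5(W) are all W)
n=14: L (options 9(W), 8(W), 6(W) are all W)
n=15: L (options 10(W), 9(W), 7(W) are all W)
n=16: L (options 11(W), 10(W), 8(W) are all W)
n=17: L (options 12(W), 11(W), 9(W) are all W)
Every move from 17 reaches a W position, so the mover loses.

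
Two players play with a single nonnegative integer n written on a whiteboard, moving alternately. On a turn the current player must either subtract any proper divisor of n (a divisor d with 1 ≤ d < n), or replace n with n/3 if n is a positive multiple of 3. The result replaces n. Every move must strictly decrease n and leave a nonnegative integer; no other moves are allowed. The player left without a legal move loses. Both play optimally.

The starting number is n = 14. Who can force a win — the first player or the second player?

The first player wins.

Use the standard recursion: the mover loses at a terminal position; elsewhere, the mover wins exactly when some move hands the opponent an L position.
n=0: no move → L
n=1: no move → L
n=2: reaches L-position 1 → W
n=3: reaches L-position 1 → W
n=4: only reaches 2(W), 3(W), all W → L
n=5: reaches L-position 4 → W
n=6: reaches L-position 4 → W
n=7: only reaches 6(W), which is W → L
n=8: reaches L-position 4 → W
n=9: only reaches 3(W), 6(W), 8(W), all W → L
n=10: reaches L-position 9 → W
n=11: only reaches 10(W), which is W → L
n=12: reaches L-position 4 → W
n=13: only reaches 12(W), which is W → L
n=14: reaches L-position 7 → W
From 14 the player to move can move to 7, reaching an L position.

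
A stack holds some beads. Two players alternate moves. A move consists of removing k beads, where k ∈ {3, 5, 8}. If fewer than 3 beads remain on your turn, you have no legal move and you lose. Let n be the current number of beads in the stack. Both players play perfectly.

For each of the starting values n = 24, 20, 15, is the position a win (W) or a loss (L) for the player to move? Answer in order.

24: L, 20: W, 15: W

Label each position W (a win for the player to move) or L (a loss). A position with no legal move is L; any other position is W exactly when some move reaches an L, and L when every move reaches a W.
n=0: no move → L
n=1: no move → L
n=2: no move → L
n=3: reaches L-position 0 → W
n=4: reaches L-position 1 → W
n=5: reaches L-position 2 → W
n=6: reaches L-position 1 → W
n=7: reaches L-position 2 → W
n=8: reaches L-position 0 → W
n=9: reaches L-position 1 → W
n=10: reaches L-position 2 → W
n=11: only reaches 8(W), 6(W), 3(W), all W → L
n=12: only reaches 9(W), 7(W), 4(W), all W → L
n=13: only reaches 10(W), 8(W), 5(W), all W → L
n=14: reaches L-position 11 → W
n=15: reaches L-position 12 → W
n=16: reaches L-position 13 → W
n=17: reaches L-position 12 → W
n=18: reaches L-position 13 → W
n=19: reaches L-position 11 → W
n=20: reaches L-position 12 → W
n=21: reaches L-position 13 → W
n=22: only reaches 19(W), 17(W), 14(W), all W → L
n=23: only reaches 20(W), 18(W), 15(W), all W → L
n=24: only reaches 21(W), 19(W), 16(W), all W → L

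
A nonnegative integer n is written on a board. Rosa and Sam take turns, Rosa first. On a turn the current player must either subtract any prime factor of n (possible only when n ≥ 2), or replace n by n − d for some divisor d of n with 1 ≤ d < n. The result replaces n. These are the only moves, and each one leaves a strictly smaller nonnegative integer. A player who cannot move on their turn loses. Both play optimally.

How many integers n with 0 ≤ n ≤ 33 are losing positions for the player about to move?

8

Label each position W (a win for the player to move) or L (a loss). A position with no legal move is L; any other position is W exactly when some move reaches an L, and L when every move reaches a W.
n=0: no move → L
n=1: no move → L
n=2: can move to 0, which is L ⇒ W
n=3: can move to 0, which is L ⇒ W
n=4: moves to 2(W), 3(W); every one is W ⇒ L
n=5: can move to 0, which is L ⇒ W
n=6: can move to 4, which is L ⇒ W
n=7: can move to 0, which is L ⇒ W
n=8: can move to 4, which is L ⇒ W
n=9: moves to 6(W), 8(W); every one is W ⇒ L
n=10: can move to 9, which is L ⇒ W
n=11: can move to 0, which is L ⇒ W
n=12: can move to 9, which is L ⇒ W
n=13: can move to 0, which is L ⇒ W
n=14: moves to 7(W), 12(W), 13(W); every one is W ⇒ L
n=15: can move to 14, which is L ⇒ W
n=16: can move to 14, which is L ⇒ W
n=17: can move to 0, which is L ⇒ W
n=18: can move to 9, which is L ⇒ W
n=19: can move to 0, which is L ⇒ W
n=20: moves to 10(W), 15(W), 16(W), 18(W), 19(W); every one is W ⇒ L
n=21: can move to 14, which is L ⇒ W
n=22: can move to 20, which is L ⇒ W
n=23: can move to 0, which is L ⇒ W
n=24: can move to 20, which is L ⇒ W
n=25: can move to 20, which is L ⇒ W
n=26: moves to 13(W), 24(W), 25(W); every one is W ⇒ L
n=27: can move to 26, which is L ⇒ W
n=28: can move to 14, which is L ⇒ W
n=29: can move to 0, which is L ⇒ W
n=30: can move to 20, which is L ⇒ W
n=31: can move to 0, which is L ⇒ W
n=32: moves to 16(W), 24(W), 28(W), 30(W), 31(W); every one is W ⇒ L
n=33: can move to 32, which is L ⇒ W
L entries with 0 ≤ n ≤ 33: n = 0, 1, 4, 9, 14, 20, 26, 32; that makes 8.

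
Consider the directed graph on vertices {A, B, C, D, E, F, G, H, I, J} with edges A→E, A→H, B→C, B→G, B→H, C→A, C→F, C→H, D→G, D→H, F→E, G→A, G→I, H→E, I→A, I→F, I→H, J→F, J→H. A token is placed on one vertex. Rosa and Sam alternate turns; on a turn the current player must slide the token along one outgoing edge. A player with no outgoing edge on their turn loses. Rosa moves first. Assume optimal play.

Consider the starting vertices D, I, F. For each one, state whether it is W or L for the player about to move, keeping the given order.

D: L, I: L, F: W

Work bottom-up. With no move the player to move loses. Otherwise the position is W if at least one move leads to an L position for the opponent, and L if every move leads to a W.
Every edge goes from a vertex to one that appears earlier in the order E, H, A, F, C, I, G, J, B, D, so processing vertices in that order labels each vertex after all of its successors.
E: no outgoing edge → L
H: reaches L-position E → W
A: reaches L-position E → W
F: reaches L-position E → W
C: only reaches F(W), A(W), H(W), all W → L
I: only reaches F(W), A(W), H(W), all W → L
G: reaches L-position I → W
J: only reaches F(W), H(W), all W → L
B: reaches L-position C → W
D: only reaches G(W), H(W), all W → L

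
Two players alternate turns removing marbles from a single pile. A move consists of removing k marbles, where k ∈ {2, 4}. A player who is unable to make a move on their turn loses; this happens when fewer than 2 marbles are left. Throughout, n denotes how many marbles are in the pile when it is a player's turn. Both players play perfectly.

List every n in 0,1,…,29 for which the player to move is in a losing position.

Use the standard recursion: the mover loses at a terminal position; elsewhere, the mover wins exactly when some move hands the opponent an L position.
n=0: no move → L
n=1: no move → L
n=2: →0(L), so W
n=3: →1(L), so W
n=4: →0(L), so W
n=5: →1(L), so W
n=6: →4(W), 2(W) — all W, so L
n=7: →5(W), 3(W) — all W, so L
n=8: →6(L), so W
n=9: →7(L), so W
n=10: →6(L), so W
n=11: →7(L), so W
n=12: →10(W), 8(W) — all W, so L
n=13: →11(W), 9(W) — all W, so L
n=14: →12(L), so W
n=15: →13(L), so W
n=16: →12(L), so W
n=17: →13(L), so W
n=18: →16(W), 14(W) — all W, so L
n=19: →17(W), 15(W) — all W, so L
n=20: →18(L), so W
n=21: →19(L), so W
n=22: →18(L), so W
n=23: →19(L), so W
n=24: →22(W), 20(W) — all W, so L
n=25: →23(W), 21(W) — all W, so L
n=26: →24(L), so W
n=27: →25(L), so W
n=28: →24(L), so W
n=29: →25(L), so W
Reading off the rows marked L gives the requested list; there are 10 such values of n.

0, 1, 6, 7, 12, 13, 18, 19, 24, 25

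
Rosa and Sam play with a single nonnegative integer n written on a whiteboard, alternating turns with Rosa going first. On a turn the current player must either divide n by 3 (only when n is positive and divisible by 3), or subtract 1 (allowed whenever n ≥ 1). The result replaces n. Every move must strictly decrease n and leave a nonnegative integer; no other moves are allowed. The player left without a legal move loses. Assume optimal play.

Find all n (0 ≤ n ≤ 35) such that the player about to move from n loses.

0, 2, 4, 7, 9, 11, 13, 15, 17, 19, 22, 24, 26, 28, 30, 32, 34

Compute win/loss labels from the base case upward. A position with no move is L. Any other position is W if it can reach an L in one move, else L.
n=0: no move → L
n=1: can move to 0, which is L ⇒ W
n=2: the only move is to 1(W), a W ⇒ L
n=3: can move to 2, which is L ⇒ W
n=4: the only move is to 3(W), a W ⇒ L
n=5: can move to 4, which is L ⇒ W
n=6: can move to 2, which is L ⇒ W
n=7: the only move is to 6(W), a W ⇒ L
n=8: can move to 7, which is L ⇒ W
n=9: moves to 3(W), 8(W); every one is W ⇒ L
n=10: can move to 9, which is L ⇒ W
n=11: the only move is to 10(W), a W ⇒ L
n=12: can move to 4, which is L ⇒ W
n=13: the only move is to 12(W), a W ⇒ L
n=14: can move to 13, which is L ⇒ W
n=15: moves to 5(W), 14(W); every one is W ⇒ L
n=16: can move to 15, which is L ⇒ W
n=17: the only move is to 16(W), a W ⇒ L
n=18: can move to 17, which is L ⇒ W
n=19: the only move is to 18(W), a W ⇒ L
n=20: can move to 19, which is L ⇒ W
n=21: can move to 7, which is L ⇒ W
n=22: the only move is to 21(W), a W ⇒ L
n=23: can move to 22, which is L ⇒ W
n=24: moves to 8(W), 23(W); every one is W ⇒ L
n=25: can move to 24, which is L ⇒ W
n=26: the only move is to 25(W), a W ⇒ L
n=27: can move to 9, which is L ⇒ W
n=28: the only move is to 27(W), a W ⇒ L
n=29: can move to 28, which is L ⇒ W
n=30: moves to 10(W), 29(W); every one is W ⇒ L
n=31: can move to 30, which is L ⇒ W
n=32: the only move is to 31(W), a W ⇒ L
n=33: can move to 11, which is L ⇒ W
n=34: the only move is to 33(W), a W ⇒ L
n=35: can move to 34, which is L ⇒ W
Reading off the rows marked L gives the requested list; there are 17 such values of n.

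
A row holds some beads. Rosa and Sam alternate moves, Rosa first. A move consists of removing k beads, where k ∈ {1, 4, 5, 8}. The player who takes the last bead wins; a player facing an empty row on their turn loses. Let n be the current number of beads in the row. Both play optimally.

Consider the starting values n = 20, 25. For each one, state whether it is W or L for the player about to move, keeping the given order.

Classify positions by backward induction: terminal positions (no move available) are L. From any other position, the mover wins iff some move reaches an L.
n=0: no move → L
n=1: →0(L), so W
n=2: →1(W) only, which is W, so L
n=3: →2(L), so W
n=4: →0(L), so W
n=5: →0(L), so W
n=6: →2(L), so W
n=7: →2(L), so W
n=8: →0(L), so W
n=9: →8(W), 5(W), 4(W), 1(W) — all W, so L
n=10: →9(L), so W
n=11: →10(W), 7(W), 6(W), 3(W) — all W, so L
n=12: →11(L), so W
n=13: →9(L), so W
n=14: →9(L), so W
n=15: →11(L), so W
n=16: →11(L), so W
n=17: →9(L), so W
n=18: →17(W), 14(W), 13(W), 10(W) — all W, so L
n=19: →18(L), so W
n=20: →19(W), 16(W), 15(W), 12(W) — all W, so L
n=21: →20(L), so W
n=22: →18(L), so W
n=23: →18(L), so W
n=24: →20(L), so W
n=25: →20(L), so W

20: L, 25: W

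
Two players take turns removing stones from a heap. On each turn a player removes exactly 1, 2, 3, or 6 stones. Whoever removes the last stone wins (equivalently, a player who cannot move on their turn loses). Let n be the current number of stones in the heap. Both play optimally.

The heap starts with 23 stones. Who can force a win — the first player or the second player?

The first player wins.

Compute win/loss labels from the base case upward. A position with no move is L. Any other position is W if it can reach an L in one move, else L.
n=0: no move → L
n=1: W (go to 0, an L position)
n=2: W (go to 0, an L position)
n=3: W (go to 0, an L position)
n=4: L (options 3(W), 2(W), 1(W) are all W)
n=5: W (go to 4, an L position)
n=6: W (go to 4, an L position)
n=7: W (go to 4, an L position)
n=8: L (options 7(W), 6(W), 5(W), 2(W) are all W)
n=9: W (go to 8, an L position)
n=10: W (go to 8, an L position)
n=11: W (go to 8, an L position)
n=12: L (options 11(W), 10(W), 9(W), 6(W) are all W)
n=13: W (go to 12, an L position)
n=14: W (go to 12, an L position)
n=15: W (go to 12, an L position)
n=16: L (options 15(W), 14(W), 13(W), 10(W) are all W)
n=17: W (go to 16, an L position)
n=18: W (go to 16, an L position)
n=19: W (go to 16, an L position)
n=20: L (options 19(W), 18(W), 17(W), 14(W) are all W)
n=21: W (go to 20, an L position)
n=22: W (go to 20, an L position)
n=23: W (go to 20, an L position)
From 23 the player to move can remove 3, leaving 20, reaching an L position.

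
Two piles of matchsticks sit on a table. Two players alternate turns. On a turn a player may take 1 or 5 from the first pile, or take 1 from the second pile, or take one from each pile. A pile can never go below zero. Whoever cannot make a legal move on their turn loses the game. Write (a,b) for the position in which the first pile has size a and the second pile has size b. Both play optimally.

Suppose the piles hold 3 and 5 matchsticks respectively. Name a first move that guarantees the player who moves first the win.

Classify positions by backward induction: terminal positions (no move available) are L. From any other position, the mover wins iff some move reaches an L.
No move ever increases a pile, so every position that can arise here has a ≤ 3 and b ≤ 5; it is enough to label the cells with 0 ≤ a ≤ 3 and 0 ≤ b ≤ 5.
Every move lowers a or b (never raises either), so fill the grid row by row in increasing a, and left to right within a row: each cell's successors are then already labelled.
      b=0  b=1  b=2  b=3  b=4  b=5
a=0:    L    W    L    W    L    W
a=1:    W    W    W    W    W    W
a=2:    L    W    L    W    L    W
a=3:    W    W    W    W    W    W
Cells with no legal move (terminal, hence L): (0,0).
The remaining L cells, each justified by listing all of its moves:
(0,2): the only move is to (0,1)(W), a W ⇒ L
(0,4): the only move is to (0,3)(W), a W ⇒ L
(2,0): the only move is to (1,0)(W), a W ⇒ L
(2,2): moves to (1,2)(W), (2,1)(W), (1,1)(W); every one is W ⇒ L
(2,4): moves to (1,4)(W), (2,3)(W), (1,3)(W); every one is W ⇒ L
Every other cell has at least one move into one of the L cells above, so it is W.
From (3,5), the L positions reachable in one move are: (2,4).

Move to (2,4).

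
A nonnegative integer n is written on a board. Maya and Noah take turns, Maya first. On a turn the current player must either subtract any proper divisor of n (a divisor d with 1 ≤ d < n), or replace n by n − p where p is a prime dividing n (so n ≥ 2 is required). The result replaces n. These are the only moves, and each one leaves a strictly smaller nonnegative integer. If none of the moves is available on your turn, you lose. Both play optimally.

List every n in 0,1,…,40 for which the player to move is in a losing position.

Positions with no move are L. A position that does have a move is losing for the player to move precisely when every available move leads to a winning position for the opponent. Fill in the labels:
n=0: no move → L
n=1: no move → L
n=2: reaches L-position 0 → W
n=3: reaches L-position 0 → W
n=4: only reaches 2(W), 3(W), all W → L
n=5: reaches L-position 0 → W
n=6: reaches L-position 4 → W
n=7: reaches L-position 0 → W
n=8: reaches L-position 4 → W
n=9: only reaches 6(W), 8(W), all W → L
n=10: reaches L-position 9 → W
n=11: reaches L-position 0 → W
n=12: reaches L-position 9 → W
n=13: reaches L-position 0 → W
n=14: only reaches 7(W), 12(W), 13(W), all W → L
n=15: reaches L-position 14 → W
n=16: reaches L-position 14 → W
n=17: reaches L-position 0 → W
n=18: reaches L-position 9 → W
n=19: reaches L-position 0 → W
n=20: only reaches 10(W), 15(W), 16(W), 18(W), 19(W), all W → L
n=21: reaches L-position 14 → W
n=22: reaches L-position 20 → W
n=23: reaches L-position 0 → W
n=24: reaches L-position 20 → W
n=25: reaches L-position 20 → W
n=26: only reaches 13(W), 24(W), 25(W), all W → L
n=27: reaches L-position 26 → W
n=28: reaches L-position 14 → W
n=29: reaches L-position 0 → W
n=30: reaches L-position 20 → W
n=31: reaches L-position 0 → W
n=32: only reaches 16(W), 24(W), 28(W), 30(W), 31(W), all W → L
n=33: reaches L-position 32 → W
n=34: reaches L-position 32 → W
n=35: only reaches 28(W), 30(W), 34(W), all W → L
n=36: reaches L-position 32 → W
n=37: reaches L-position 0 → W
n=38: only reaches 19(W), 36(W), 37(W), all W → L
n=39: reaches L-position 26 → W
n=40: reaches L-position 20 → W
The losing starting values of n are exactly the entries labelled L in this table (10 of them).

0, 1, 4, 9, 14, 20, 26, 32, 35, 38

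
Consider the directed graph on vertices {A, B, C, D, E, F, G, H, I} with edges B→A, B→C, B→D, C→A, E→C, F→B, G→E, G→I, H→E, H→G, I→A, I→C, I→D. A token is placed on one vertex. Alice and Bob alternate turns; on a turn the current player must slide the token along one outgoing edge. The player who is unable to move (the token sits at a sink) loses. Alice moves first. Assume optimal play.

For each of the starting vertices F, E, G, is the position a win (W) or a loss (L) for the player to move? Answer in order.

F: L, E: L, G: W

Label each position W (a win for the player to move) or L (a loss). A position with no legal move is L; any other position is W exactly when some move reaches an L, and L when every move reaches a W.
Every edge goes from a vertex to one that appears earlier in the order A, D, C, B, E, I, G, H, F, so processing vertices in that order labels each vertex after all of its successors.
A: no outgoing edge → L
D: no outgoing edge → L
C: can move to A, which is L ⇒ W
B: can move to D, which is L ⇒ W
E: the only move is to C(W), a W ⇒ L
I: can move to D, which is L ⇒ W
G: can move to E, which is L ⇒ W
H: can move to E, which is L ⇒ W
F: the only move is to B(W), a W ⇒ L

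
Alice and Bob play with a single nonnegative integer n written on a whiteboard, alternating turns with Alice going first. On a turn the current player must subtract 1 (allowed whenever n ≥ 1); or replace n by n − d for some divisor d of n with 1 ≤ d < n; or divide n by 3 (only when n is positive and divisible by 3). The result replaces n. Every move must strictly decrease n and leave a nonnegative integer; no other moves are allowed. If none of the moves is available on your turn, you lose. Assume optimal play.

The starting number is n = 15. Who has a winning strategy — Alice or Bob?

Alice wins.

Use the standard recursion: the mover loses at a terminal position; elsewhere, the mover wins exactly when some move hands the opponent an L position.
n=0: no move → L
n=1: can move to 0, which is L ⇒ W
n=2: the only move is to 1(W), a W ⇒ L
n=3: can move to 2, which is L ⇒ W
n=4: can move to 2, which is L ⇒ W
n=5: the only move is to 4(W), a W ⇒ L
n=6: can move to 2, which is L ⇒ W
n=7: the only move is to 6(W), a W ⇒ L
n=8: can move to 7, which is L ⇒ W
n=9: moves to 3(W), 6(W), 8(W); every one is W ⇒ L
n=10: can move to 5, which is L ⇒ W
n=11: the only move is to 10(W), a W ⇒ L
n=12: can move to 9, which is L ⇒ W
n=13: the only move is to 12(W), a W ⇒ L
n=14: can move to 7, which is L ⇒ W
n=15: can move to 5, which is L ⇒ W
From 15 Alice can move to 5, reaching an L position.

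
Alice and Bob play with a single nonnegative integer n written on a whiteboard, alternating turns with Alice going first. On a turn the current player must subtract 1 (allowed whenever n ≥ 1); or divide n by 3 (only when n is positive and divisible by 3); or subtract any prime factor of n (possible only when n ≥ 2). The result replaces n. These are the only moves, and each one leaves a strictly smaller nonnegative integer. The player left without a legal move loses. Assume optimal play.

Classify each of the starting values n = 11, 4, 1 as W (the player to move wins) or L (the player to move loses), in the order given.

11: W, 4: L, 1: W

Build the W/L table. Terminal = L. A non-terminal position is W if it has a move to some L; otherwise it is L.
n=0: no move → L
n=1: →0(L), so W
n=2: →0(L), so W
n=3: →0(L), so W
n=4: →2(W), 3(W) — all W, so L
n=5: →0(L), so W
n=6: →4(L), so W
n=7: →0(L), so W
n=8: →6(W), 7(W) — all W, so L
n=9: →8(L), so W
n=10: →8(L), so W
n=11: →0(L), so W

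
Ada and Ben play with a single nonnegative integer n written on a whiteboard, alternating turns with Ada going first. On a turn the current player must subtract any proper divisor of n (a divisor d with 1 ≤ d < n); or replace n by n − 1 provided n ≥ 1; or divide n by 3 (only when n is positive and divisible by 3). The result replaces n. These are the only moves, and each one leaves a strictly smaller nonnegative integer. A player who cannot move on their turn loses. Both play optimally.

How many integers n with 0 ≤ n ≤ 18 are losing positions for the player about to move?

Positions with no move are L. A position that does have a move is losing for the player to move precisely when every available move leads to a winning position for the opponent. Fill in the labels:
n=0: no move → L
n=1: →0(L), so W
n=2: →1(W) only, which is W, so L
n=3: →2(L), so W
n=4: →2(L), so W
n=5: →4(W) only, which is W, so L
n=6: →2(L), so W
n=7: →6(W) only, which is W, so L
n=8: →7(L), so W
n=9: →3(W), 6(W), 8(W) — all W, so L
n=10: →5(L), so W
n=11: →10(W) only, which is W, so L
n=12: →9(L), so W
n=13: →12(W) only, which is W, so L
n=14: →7(L), so W
n=15: →5(L), so W
n=16: →8(W), 12(W), 14(W), 15(W) — all W, so L
n=17: →16(L), so W
n=18: →9(L), so W
L entries with 0 ≤ n ≤ 18: n = 0, 2, 5, 7, 9, 11, 13, 16; that makes 8.

8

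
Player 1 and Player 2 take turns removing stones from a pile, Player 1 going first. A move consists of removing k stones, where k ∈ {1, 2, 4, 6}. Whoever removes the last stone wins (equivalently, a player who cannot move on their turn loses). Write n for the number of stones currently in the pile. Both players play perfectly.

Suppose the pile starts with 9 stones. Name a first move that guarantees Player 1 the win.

Label each position W (a win for the player to move) or L (a loss). A position with no legal move is L; any other position is W exactly when some move reaches an L, and L when every move reaches a W.
n=0: no move → L
n=1: reaches L-position 0 → W
n=2: reaches L-position 0 → W
n=3: only reaches 2(W), 1(W), all W → L
n=4: reaches L-position 3 → W
n=5: reaches L-position 3 → W
n=6: reaches L-position 0 → W
n=7: reaches L-position 3 → W
n=8: only reaches 7(W), 6(W), 4(W), 2(W), all W → L
n=9: reaches L-position 8 → W
From 9, the L positions reachable in one move are: 8, 3. Any move reaching one of these is winning.

Remove 1, leaving 8.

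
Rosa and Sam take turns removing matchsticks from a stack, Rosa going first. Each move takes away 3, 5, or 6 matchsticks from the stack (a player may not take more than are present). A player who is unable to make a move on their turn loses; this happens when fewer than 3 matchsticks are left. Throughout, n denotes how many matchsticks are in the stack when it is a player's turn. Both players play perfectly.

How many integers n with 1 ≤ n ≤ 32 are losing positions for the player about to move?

11

Label each position W (a win for the player to move) or L (a loss). A position with no legal move is L; any other position is W exactly when some move reaches an L, and L when every move reaches a W.
n=0: no move → L
n=1: no move → L
n=2: no move → L
n=3: can move to 0, which is L ⇒ W
n=4: can move to 1, which is L ⇒ W
n=5: can move to 2, which is L ⇒ W
n=6: can move to 1, which is L ⇒ W
n=7: can move to 2, which is L ⇒ W
n=8: can move to 2, which is L ⇒ W
n=9: moves to 6(W), 4(W), 3(W); every one is W ⇒ L
n=10: moves to 7(W), 5(W), 4(W); every one is W ⇒ L
n=11: moves to 8(W), 6(W), 5(W); every one is W ⇒ L
n=12: can move to 9, which is L ⇒ W
n=13: can move to 10, which is L ⇒ W
n=14: can move to 11, which is L ⇒ W
n=15: can move to 10, which is L ⇒ W
n=16: can move to 11, which is L ⇒ W
n=17: can move to 11, which is L ⇒ W
n=18: moves to 15(W), 13(W), 12(W); every one is W ⇒ L
n=19: moves to 16(W), 14(W), 13(W); every one is W ⇒ L
n=20: moves to 17(W), 15(W), 14(W); every one is W ⇒ L
n=21: can move to 18, which is L ⇒ W
n=22: can move to 19, which is L ⇒ W
n=23: can move to 20, which is L ⇒ W
n=24: can move to 19, which is L ⇒ W
n=25: can move to 20, which is L ⇒ W
n=26: can move to 20, which is L ⇒ W
n=27: moves to 24(W), 22(W), 21(W); every one is W ⇒ L
n=28: moves to 25(W), 23(W), 22(W); every one is W ⇒ L
n=29: moves to 26(W), 24(W), 23(W); every one is W ⇒ L
n=30: can move to 27, which is L ⇒ W
n=31: can move to 28, which is L ⇒ W
n=32: can move to 29, which is L ⇒ W
L entries with 1 ≤ n ≤ 32 (n=0 is outside the asked range and is not counted): n = 1, 2, 9, 10, 11, 18, 19, 20, 27, 28, 29; that makes 11.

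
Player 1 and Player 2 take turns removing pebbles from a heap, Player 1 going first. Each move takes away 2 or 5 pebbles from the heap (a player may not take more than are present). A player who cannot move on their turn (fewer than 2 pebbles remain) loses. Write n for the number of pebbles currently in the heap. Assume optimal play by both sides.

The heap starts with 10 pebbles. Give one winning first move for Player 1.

Remove 2, leaving 8.

Use the standard recursion: the mover loses at a terminal position; elsewhere, the mover wins exactly when some move hands the opponent an L position.
n=0: no move → L
n=1: no move → L
n=2: can move to 0, which is L ⇒ W
n=3: can move to 1, which is L ⇒ W
n=4: the only move is to 2(W), a W ⇒ L
n=5: can move to 0, which is L ⇒ W
n=6: can move to 4, which is L ⇒ W
n=7: moves to 5(W), 2(W); every one is W ⇒ L
n=8: moves to 6(W), 3(W); every one is W ⇒ L
n=9: can move to 7, which is L ⇒ W
n=10: can move to 8, which is L ⇒ W
From 10, the L positions reachable in one move are: 8.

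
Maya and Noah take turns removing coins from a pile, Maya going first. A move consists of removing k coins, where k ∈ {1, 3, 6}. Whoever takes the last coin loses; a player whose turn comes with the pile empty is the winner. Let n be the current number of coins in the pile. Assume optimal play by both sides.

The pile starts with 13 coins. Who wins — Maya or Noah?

Compute win/loss labels from the base case upward. A position with no move is W. Any other position is W if it can reach an L in one move, else L.
n=0: no move; the opponent has just taken the last coin and therefore loses → W
n=1: only reaches 0(W), which is W → L
n=2: reaches L-position 1 → W
n=3: only reaches 2(W), 0(W), all W → L
n=4: reaches L-position 3 → W
n=5: only reaches 4(W), 2(W), all W → L
n=6: reaches L-position 5 → W
n=7: reaches L-position 1 → W
n=8: reaches L-position 5 → W
n=9: reaches L-position 3 → W
n=10: only reaches 9(W), 7(W), 4(W), all W → L
n=11: reaches L-position 10 → W
n=12: only reaches 11(W), 9(W), 6(W), all W → L
n=13: reaches L-position 12 → W
From 13 Maya can remove 1, leaving 12, reaching an L position.

Maya wins.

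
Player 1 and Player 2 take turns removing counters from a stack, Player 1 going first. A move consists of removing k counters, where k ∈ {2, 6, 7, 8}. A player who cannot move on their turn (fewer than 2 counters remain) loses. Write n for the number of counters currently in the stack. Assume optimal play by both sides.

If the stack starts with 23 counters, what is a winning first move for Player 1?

Label each position W (a win for the player to move) or L (a loss). A position with no legal move is L; any other position is W exactly when some move reaches an L, and L when every move reaches a W.
n=0: no move → L
n=1: no move → L
n=2: W (go to 0, an L position)
n=3: W (go to 1, an L position)
n=4: L (sole option 2(W) is W)
n=5: L (sole option 3(W) is W)
n=6: W (go to 4, an L position)
n=7: W (go to 5, an L position)
n=8: W (go to 1, an L position)
n=9: W (go to 1, an L position)
n=10: W (go to 4, an L position)
n=11: W (go to 5, an L position)
n=12: W (go to 5, an L position)
n=13: W (go to 5, an L position)
n=14: L (options 12(W), 8(W), 7(W), 6(W) are all W)
n=15: L (options 13(W), 9(W), 8(W), 7(W) are all W)
n=16: W (go to 14, an L position)
n=17: W (go to 15, an L position)
n=18: L (options 16(W), 12(W), 11(W), 10(W) are all W)
n=19: L (options 17(W), 13(W), 12(W), 11(W) are all W)
n=20: W (go to 18, an L position)
n=21: W (go to 19, an L position)
n=22: W (go to 15, an L position)
n=23: W (go to 15, an L position)
From 23, the L positions reachable in one move are: 15.

Remove 8, leaving 15.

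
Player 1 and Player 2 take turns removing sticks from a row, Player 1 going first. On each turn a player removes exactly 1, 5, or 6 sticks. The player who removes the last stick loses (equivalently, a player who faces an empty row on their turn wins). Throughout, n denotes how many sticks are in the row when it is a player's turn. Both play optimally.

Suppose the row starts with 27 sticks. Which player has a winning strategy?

Player 2 wins.

Use the standard recursion: the mover wins at a terminal position; elsewhere, the mover wins exactly when some move hands the opponent an L position.
n=0: no move; the opponent has just taken the last stick and therefore loses → W
n=1: →0(W) only, which is W, so L
n=2: →1(L), so W
n=3: →2(W) only, which is W, so L
n=4: →3(L), so W
n=5: →4(W), 0(W) — all W, so L
n=6: →5(L), so W
n=7: →1(L), so W
n=8: →3(L), so W
n=9: →3(L), so W
n=10: →5(L), so W
n=11: →5(L), so W
n=12: →11(W), 7(W), 6(W) — all W, so L
n=13: →12(L), so W
n=14: →13(W), 9(W), 8(W) — all W, so L
n=15: →14(L), so W
n=16: →15(W), 11(W), 10(W) — all W, so L
n=17: →16(L), so W
n=18: →12(L), so W
n=19: →14(L), so W
n=20: →14(L), so W
n=21: →16(L), so W
n=22: →16(L), so W
n=23: →22(W), 18(W), 17(W) — all W, so L
n=24: →23(L), so W
n=25: →24(W), 20(W), 19(W) — all W, so L
n=26: →25(L), so W
n=27: →26(W), 22(W), 21(W) — all W, so L
The starting position 27 is L: whatever Player 1 does, the opponent receives a W position.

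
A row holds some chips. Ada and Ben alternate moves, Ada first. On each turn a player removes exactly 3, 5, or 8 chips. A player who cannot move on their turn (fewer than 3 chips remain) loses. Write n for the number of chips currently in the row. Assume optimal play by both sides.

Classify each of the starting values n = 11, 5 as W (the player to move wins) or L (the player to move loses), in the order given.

11: L, 5: W

Positions with no move are L. A position that does have a move is losing for the player to move precisely when every available move leads to a winning position for the opponent. Fill in the labels:
n=0: no move → L
n=1: no move → L
n=2: no move → L
n=3: →0(L), so W
n=4: →1(L), so W
n=5: →2(L), so W
n=6: →1(L), so W
n=7: →2(L), so W
n=8: →0(L), so W
n=9: →1(L), so W
n=10: →2(L), so W
n=11: →8(W), 6(W), 3(W) — all W, so L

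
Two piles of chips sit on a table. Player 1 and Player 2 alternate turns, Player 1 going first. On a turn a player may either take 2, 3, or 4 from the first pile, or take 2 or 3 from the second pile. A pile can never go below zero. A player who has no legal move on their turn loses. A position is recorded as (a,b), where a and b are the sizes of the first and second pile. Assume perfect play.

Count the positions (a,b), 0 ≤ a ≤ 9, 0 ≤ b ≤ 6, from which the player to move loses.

Build the W/L table. Terminal = L. A non-terminal position is W if it has a move to some L; otherwise it is L.
Every move lowers a or b (never raises either), so fill the grid row by row in increasing a, and left to right within a row: each cell's successors are then already labelled.
      b=0  b=1  b=2  b=3  b=4  b=5  b=6
a=0:    L    L    W    W    W    L    L
a=1:    L    L    W    W    W    L    L
a=2:    W    W    L    L    W    W    W
a=3:    W    W    L    L    W    W    W
a=4:    W    W    W    W    L    W    W
a=5:    W    W    W    W    L    W    W
a=6:    L    L    W    W    W    L    L
a=7:    L    L    W    W    W    L    L
a=8:    W    W    L    L    W    W    W
a=9:    W    W    L    L    W    W    W
Cells with no legal move (terminal, hence L): (0,0), (0,1), (1,0), (1,1).
The remaining L cells, each justified by listing all of its moves:
(0,5): →(0,3)(W), (0,2)(W) — all W, so L
(0,6): →(0,4)(W), (0,3)(W) — all W, so L
(1,5): →(1,3)(W), (1,2)(W) — all W, so L
(1,6): →(1,4)(W), (1,3)(W) — all W, so L
(2,2): →(0,2)(W), (2,0)(W) — all W, so L
(2,3): →(0,3)(W), (2,1)(W), (2,0)(W) — all W, so L
(3,2): →(1,2)(W), (0,2)(W), (3,0)(W) — all W, so L
(3,3): →(1,3)(W), (0,3)(W), (3,1)(W), (3,0)(W) — all W, so L
(4,4): →(2,4)(W), (1,4)(W), (0,4)(W), (4,2)(W), (4,1)(W) — all W, so L
(5,4): →(3,4)(W), (2,4)(W), (1,4)(W), (5,2)(W), (5,1)(W) — all W, so L
(6,0): →(4,0)(W), (3,0)(W), (2,0)(W) — all W, so L
(6,1): →(4,1)(W), (3,1)(W), (2,1)(W) — all W, so L
(6,5): →(4,5)(W), (3,5)(W), (2,5)(W), (6,3)(W), (6,2)(W) — all W, so L
(6,6): →(4,6)(W), (3,6)(W), (2,6)(W), (6,4)(W), (6,3)(W) — all W, so L
(7,0): →(5,0)(W), (4,0)(W), (3,0)(W) — all W, so L
(7,1): →(5,1)(W), (4,1)(W), (3,1)(W) — all W, so L
(7,5): →(5,5)(W), (4,5)(W), (3,5)(W), (7,3)(W), (7,2)(W) — all W, so L
(7,6): →(5,6)(W), (4,6)(W), (3,6)(W), (7,4)(W), (7,3)(W) — all W, so L
(8,2): →(6,2)(W), (5,2)(W), (4,2)(W), (8,0)(W) — all W, so L
(8,3): →(6,3)(W), (5,3)(W), (4,3)(W), (8,1)(W), (8,0)(W) — all W, so L
(9,2): →(7,2)(W), (6,2)(W), (5,2)(W), (9,0)(W) — all W, so L
(9,3): →(7,3)(W), (6,3)(W), (5,3)(W), (9,1)(W), (9,0)(W) — all W, so L
Every other cell has at least one move into one of the L cells above, so it is W.
L cells per row: a=0: 4, a=1: 4, a=2: 2, a=3: 2, a=4: 1, a=5: 1, a=6: 4, a=7: 4, a=8: 2, a=9: 2; total 26.

26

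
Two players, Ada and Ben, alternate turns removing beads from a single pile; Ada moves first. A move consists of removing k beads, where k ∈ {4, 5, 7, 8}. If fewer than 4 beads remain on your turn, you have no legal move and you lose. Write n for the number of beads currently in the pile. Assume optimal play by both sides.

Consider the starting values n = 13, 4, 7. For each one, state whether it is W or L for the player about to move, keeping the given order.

Label each position W (a win for the player to move) or L (a loss). A position with no legal move is L; any other position is W exactly when some move reaches an L, and L when every move reaches a W.
n=0: no move → L
n=1: no move → L
n=2: no move → L
n=3: no move → L
n=4: can move to 0, which is L ⇒ W
n=5: can move to 1, which is L ⇒ W
n=6: can move to 2, which is L ⇒ W
n=7: can move to 3, which is L ⇒ W
n=8: can move to 3, which is L ⇒ W
n=9: can move to 2, which is L ⇒ W
n=10: can move to 3, which is L ⇒ W
n=11: can move to 3, which is L ⇒ W
n=12: moves to 8(W), 7(W), 5(W), 4(W); every one is W ⇒ L
n=13: moves to 9(W), 8(W), 6(W), 5(W); every one is W ⇒ L

13: L, 4: W, 7: W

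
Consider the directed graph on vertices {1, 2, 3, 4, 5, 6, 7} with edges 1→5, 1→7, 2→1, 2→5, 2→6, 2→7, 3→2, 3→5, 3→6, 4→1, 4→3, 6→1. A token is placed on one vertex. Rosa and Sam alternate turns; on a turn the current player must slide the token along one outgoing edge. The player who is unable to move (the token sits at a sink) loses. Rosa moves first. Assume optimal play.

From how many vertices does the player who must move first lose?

Use the standard recursion: the mover loses at a terminal position; elsewhere, the mover wins exactly when some move hands the opponent an L position.
Every edge goes from a vertex to one that appears earlier in the order 5, 7, 1, 6, 2, 3, 4, so processing vertices in that order labels each vertex after all of its successors.
5: no outgoing edge → L
7: no outgoing edge → L
1: can move to 7, which is L ⇒ W
6: the only move is to 1(W), a W ⇒ L
2: can move to 6, which is L ⇒ W
3: can move to 6, which is L ⇒ W
4: moves to 3(W), 1(W); every one is W ⇒ L
The L vertices are 4, 5, 6, 7; that is 4 in all.

4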